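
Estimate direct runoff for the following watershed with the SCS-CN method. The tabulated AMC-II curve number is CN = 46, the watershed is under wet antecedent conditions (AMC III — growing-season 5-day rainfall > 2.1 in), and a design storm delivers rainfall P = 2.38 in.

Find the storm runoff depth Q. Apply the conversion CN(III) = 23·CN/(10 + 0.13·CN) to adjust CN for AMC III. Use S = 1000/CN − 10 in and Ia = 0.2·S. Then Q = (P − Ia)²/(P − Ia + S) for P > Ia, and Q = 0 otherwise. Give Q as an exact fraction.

CN(III) from CN(II)=46: (23·46)/(10 + 0.13·46) = 52900/799 ≈ 66.208
Max retention: S = 1000/(52900/799) − 10 = 2700/529 in (≈ 5.104 in)
Initial abstraction Ia = S/5 = (2700/529)/5 = 540/529 ≈ 1.021 in
Excess rainfall: 2.380 − 1.021 = 1.359 in; P > Ia so Q > 0
Runoff Q = (P−Ia)²/(P−Ia+S) = (1.359)²/(1.359+5.104) = 1292474401/4521653950 ≈ 0.286 in

Q = 1292474401/4521653950 in ≈ 0.286 in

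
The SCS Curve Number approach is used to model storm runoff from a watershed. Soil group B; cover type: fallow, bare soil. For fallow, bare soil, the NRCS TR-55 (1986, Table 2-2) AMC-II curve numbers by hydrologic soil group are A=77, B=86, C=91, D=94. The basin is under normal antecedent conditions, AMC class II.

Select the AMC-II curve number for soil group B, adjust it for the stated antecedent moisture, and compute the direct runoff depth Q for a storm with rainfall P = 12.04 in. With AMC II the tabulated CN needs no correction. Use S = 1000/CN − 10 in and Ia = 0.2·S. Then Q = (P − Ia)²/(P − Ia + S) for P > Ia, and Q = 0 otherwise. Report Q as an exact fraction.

NRCS table: fallow, bare soil, soil group B → CN(II) = 86
Average conditions: CN = 86 (no AMC adjustment).
Max retention: S = 1000/86 − 10 = 70/43 in (≈ 1.628 in)
Ia = 0.2S: 0.2·1.628 = 0.326 in (exactly 14/43)
P − Ia = 12.040 − 0.326 = 12593/1075 ≈ 11.714 in (> 0, runoff occurs)
Q = (12593/1075)²/((12593/1075) + 70/43) = (158583649/1155625)/(14343/1075) = 22654807/2202675 in ≈ 10.285 in

Q = 22654807/2202675 in ≈ 10.285 in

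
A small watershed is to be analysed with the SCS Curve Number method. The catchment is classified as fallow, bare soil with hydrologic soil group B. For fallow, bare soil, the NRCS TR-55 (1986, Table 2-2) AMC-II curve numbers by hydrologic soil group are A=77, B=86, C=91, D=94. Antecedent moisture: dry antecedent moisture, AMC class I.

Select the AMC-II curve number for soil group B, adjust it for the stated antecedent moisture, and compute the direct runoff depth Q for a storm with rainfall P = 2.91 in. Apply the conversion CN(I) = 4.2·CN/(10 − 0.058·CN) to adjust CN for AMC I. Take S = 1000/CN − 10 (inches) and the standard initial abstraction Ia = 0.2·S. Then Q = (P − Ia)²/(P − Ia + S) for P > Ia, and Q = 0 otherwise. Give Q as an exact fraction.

NRCS table: fallow, bare soil, soil group B → CN(II) = 86
Adjust CN=86 to AMC I: 4.2·86/(10 − 0.058·86) → (1806/5) ÷ (1253/250) = 12900/179 ≈ 72.067
Retention S: 1000/CN − 10 with CN=72.067 → S = 500/129 ≈ 3.876 in
Ia = 0.2·(500/129) = 100/129 in ≈ 0.775 in
P − Ia = 2.910 − 0.775 = 27539/12900 ≈ 2.135 in (> 0, runoff occurs)
Q: (27539/12900)² ÷ (77539/12900) = 758396521/1000253100 in (≈ 0.758 in)

Q = 758396521/1000253100 in ≈ 0.758 in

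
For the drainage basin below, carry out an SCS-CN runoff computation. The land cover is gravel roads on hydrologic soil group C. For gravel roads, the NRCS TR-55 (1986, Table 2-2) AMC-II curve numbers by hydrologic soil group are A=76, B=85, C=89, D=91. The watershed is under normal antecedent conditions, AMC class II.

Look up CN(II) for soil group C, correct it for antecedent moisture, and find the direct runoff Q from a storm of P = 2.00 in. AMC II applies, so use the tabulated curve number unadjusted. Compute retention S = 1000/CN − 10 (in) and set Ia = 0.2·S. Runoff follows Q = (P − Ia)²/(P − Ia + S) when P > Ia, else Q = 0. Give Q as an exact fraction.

NRCS table: gravel roads, soil group C → CN(II) = 89
AMC II — tabulated CN = 89 applies directly.
Retention S: 1000/CN − 10 with CN=89.000 → S = 110/89 ≈ 1.236 in
Ia = 0.2·(110/89) = 22/89 in ≈ 0.247 in
Since P=2.000 > Ia=0.247: effective rainfall P−Ia = 156/89 in
Q = (156/89)²/((156/89) + 110/89) = (24336/7921)/(266/89) = 12168/11837 in ≈ 1.028 in

Q = 12168/11837 in ≈ 1.028 in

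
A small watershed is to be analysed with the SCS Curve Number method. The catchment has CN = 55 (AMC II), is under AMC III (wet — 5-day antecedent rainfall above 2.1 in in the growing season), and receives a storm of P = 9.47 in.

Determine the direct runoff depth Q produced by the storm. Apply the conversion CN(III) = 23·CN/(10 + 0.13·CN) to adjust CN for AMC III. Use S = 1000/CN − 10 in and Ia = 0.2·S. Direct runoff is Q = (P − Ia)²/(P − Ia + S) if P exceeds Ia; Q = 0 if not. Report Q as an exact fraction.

Q = 49102571281/7883252300 in ≈ 6.229 in

Adjust CN=55 to AMC III: 23·55/(10 + 0.13·55) → 1265 ÷ (343/20) = 25300/343 ≈ 73.761
S = 1000/(25300/343) − 10 = 900/253 in ≈ 3.557 in
Ia = 0.2·(900/253) = 180/253 in ≈ 0.711 in
P − Ia = 9.470 − 0.711 = 221591/25300 ≈ 8.759 in (> 0, runoff occurs)
Q: (221591/25300)² ÷ (311591/25300) = 49102571281/7883252300 in (≈ 6.229 in)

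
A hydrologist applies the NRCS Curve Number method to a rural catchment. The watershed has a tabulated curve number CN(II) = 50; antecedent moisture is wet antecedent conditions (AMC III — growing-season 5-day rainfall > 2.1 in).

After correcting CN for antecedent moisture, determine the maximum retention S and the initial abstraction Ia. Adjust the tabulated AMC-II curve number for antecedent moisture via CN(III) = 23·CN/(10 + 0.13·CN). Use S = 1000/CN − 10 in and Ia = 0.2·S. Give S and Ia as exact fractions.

S = 100/23 in ≈ 4.348 in; Ia = 20/23 in ≈ 0.870 in

Adjust CN=50 to AMC III: 23·50/(10 + 0.13·50) → 1150 ÷ (33/2) = 2300/33 ≈ 69.697
Retention S: 1000/CN − 10 with CN=69.697 → S = 100/23 ≈ 4.348 in
Initial abstraction Ia = S/5 = (100/23)/5 = 20/23 ≈ 0.870 in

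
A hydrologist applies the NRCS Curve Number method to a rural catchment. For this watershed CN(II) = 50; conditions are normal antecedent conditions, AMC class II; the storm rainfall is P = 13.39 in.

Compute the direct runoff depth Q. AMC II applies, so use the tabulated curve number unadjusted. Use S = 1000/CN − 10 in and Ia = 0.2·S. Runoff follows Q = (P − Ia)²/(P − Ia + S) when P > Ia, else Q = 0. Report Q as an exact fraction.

CN(II) = 50; AMC II needs no correction.
S = 1000/50 − 10 = 10 in ≈ 10.000 in
Ia = 0.2·10 = 2 in ≈ 2.000 in
Excess rainfall: 13.390 − 2.000 = 11.390 in; P > Ia so Q > 0
Runoff Q = (P−Ia)²/(P−Ia+S) = (11.390)²/(11.390+10.000) = 1297321/213900 ≈ 6.065 in

Q = 1297321/213900 in ≈ 6.065 in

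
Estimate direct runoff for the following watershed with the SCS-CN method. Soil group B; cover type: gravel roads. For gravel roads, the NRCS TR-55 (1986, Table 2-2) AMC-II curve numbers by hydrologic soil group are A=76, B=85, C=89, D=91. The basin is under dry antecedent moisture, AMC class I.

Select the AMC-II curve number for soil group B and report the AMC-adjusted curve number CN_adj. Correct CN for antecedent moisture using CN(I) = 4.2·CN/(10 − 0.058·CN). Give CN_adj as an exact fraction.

NRCS table: gravel roads, soil group B → CN(II) = 85
Adjust CN=85 to AMC I: 4.2·85/(10 − 0.058·85) → 357 ÷ (507/100) = 11900/169 ≈ 70.414

CN_adj = 11900/169 ≈ 70.414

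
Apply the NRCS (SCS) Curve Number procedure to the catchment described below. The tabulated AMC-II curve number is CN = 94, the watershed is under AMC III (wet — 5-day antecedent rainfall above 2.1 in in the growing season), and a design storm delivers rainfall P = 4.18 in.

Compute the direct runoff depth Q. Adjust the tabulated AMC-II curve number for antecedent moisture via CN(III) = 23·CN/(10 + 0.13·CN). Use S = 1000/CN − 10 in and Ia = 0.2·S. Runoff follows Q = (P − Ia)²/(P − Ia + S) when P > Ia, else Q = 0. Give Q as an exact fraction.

CN(III) from CN(II)=94: (23·94)/(10 + 0.13·94) = 108100/1111 ≈ 97.300
Max retention: S = 1000/(108100/1111) − 10 = 300/1081 in (≈ 0.278 in)
Ia = 0.2S: 0.2·0.278 = 0.056 in (exactly 60/1081)
Since P=4.180 > Ia=0.056: effective rainfall P−Ia = 222929/54050 in
Runoff Q = (P−Ia)²/(P−Ia+S) = (4.124)²/(4.124+0.278) = 49697339041/12860062450 ≈ 3.864 in

Q = 49697339041/12860062450 in ≈ 3.864 in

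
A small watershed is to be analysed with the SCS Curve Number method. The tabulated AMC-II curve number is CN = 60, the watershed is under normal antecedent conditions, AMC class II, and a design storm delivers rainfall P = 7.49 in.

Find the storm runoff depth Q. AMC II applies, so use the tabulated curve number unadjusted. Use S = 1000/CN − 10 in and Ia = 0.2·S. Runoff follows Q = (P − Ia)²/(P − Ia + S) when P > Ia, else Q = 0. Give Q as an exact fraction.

Q = 3411409/1154100 in ≈ 2.956 in

AMC II — tabulated CN = 60 applies directly.
Max retention: S = 1000/60 − 10 = 20/3 in (≈ 6.667 in)
Ia = 0.2·(20/3) = 4/3 in ≈ 1.333 in
P − Ia = 7.490 − 1.333 = 1847/300 ≈ 6.157 in (> 0, runoff occurs)
Runoff Q = (P−Ia)²/(P−Ia+S) = (6.157)²/(6.157+6.667) = 3411409/1154100 ≈ 2.956 in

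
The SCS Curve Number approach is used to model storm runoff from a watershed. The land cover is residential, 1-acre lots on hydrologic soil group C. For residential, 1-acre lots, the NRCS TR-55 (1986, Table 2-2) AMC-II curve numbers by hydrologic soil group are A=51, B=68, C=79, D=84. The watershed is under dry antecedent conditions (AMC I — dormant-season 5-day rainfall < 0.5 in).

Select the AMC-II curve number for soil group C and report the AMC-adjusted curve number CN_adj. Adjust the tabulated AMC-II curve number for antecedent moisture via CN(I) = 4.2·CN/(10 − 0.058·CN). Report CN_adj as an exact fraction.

CN_adj = 7900/129 ≈ 61.240

NRCS table: residential, 1-acre lots, soil group C → CN(II) = 79
Dry (AMC I): CN(I) = 4.2·79/(10 − 0.058·79) = (1659/5)/(2709/500) = 7900/129 ≈ 61.240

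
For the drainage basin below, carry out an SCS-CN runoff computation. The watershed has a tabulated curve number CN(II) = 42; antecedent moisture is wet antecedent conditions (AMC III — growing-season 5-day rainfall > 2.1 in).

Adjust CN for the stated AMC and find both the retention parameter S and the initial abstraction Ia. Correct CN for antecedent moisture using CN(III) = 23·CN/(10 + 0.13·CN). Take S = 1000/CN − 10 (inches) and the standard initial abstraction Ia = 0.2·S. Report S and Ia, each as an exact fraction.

Wet (AMC III): CN(III) = 23·42/(10 + 0.13·42) = 966/(773/50) = 48300/773 ≈ 62.484
S = 1000/(48300/773) − 10 = 2900/483 in ≈ 6.004 in
Initial abstraction Ia = S/5 = (2900/483)/5 = 580/483 ≈ 1.201 in

S = 2900/483 in ≈ 6.004 in; Ia = 580/483 in ≈ 1.201 in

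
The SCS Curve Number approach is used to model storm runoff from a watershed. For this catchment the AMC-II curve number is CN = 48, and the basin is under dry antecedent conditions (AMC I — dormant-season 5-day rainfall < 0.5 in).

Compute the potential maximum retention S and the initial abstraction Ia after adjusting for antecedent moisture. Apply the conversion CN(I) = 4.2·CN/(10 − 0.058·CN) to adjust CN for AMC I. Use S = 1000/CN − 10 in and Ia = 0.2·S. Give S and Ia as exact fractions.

Dry (AMC I): CN(I) = 4.2·48/(10 − 0.058·48) = (1008/5)/(902/125) = 12600/451 ≈ 27.938
S = 1000/(12600/451) − 10 = 1625/63 in ≈ 25.794 in
Initial abstraction Ia = S/5 = (1625/63)/5 = 325/63 ≈ 5.159 in

S = 1625/63 in ≈ 25.794 in; Ia = 325/63 in ≈ 5.159 in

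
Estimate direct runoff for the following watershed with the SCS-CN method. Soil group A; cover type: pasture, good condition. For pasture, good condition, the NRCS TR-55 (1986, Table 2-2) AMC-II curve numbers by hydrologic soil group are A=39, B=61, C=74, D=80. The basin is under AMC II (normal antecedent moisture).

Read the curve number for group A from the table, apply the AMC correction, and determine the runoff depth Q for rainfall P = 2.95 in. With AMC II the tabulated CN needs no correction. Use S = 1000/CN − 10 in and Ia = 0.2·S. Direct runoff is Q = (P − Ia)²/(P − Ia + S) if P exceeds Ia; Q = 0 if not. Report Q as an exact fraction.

Q = 0 in ≈ 0.000 in

NRCS table: pasture, good condition, soil group A → CN(II) = 39
Average conditions: CN = 39 (no AMC adjustment).
Max retention: S = 1000/39 − 10 = 610/39 in (≈ 15.641 in)
Ia = 0.2·(610/39) = 122/39 in ≈ 3.128 in
P = 2.950 ≤ Ia = 3.128 in: entire storm abstracted, Q = 0.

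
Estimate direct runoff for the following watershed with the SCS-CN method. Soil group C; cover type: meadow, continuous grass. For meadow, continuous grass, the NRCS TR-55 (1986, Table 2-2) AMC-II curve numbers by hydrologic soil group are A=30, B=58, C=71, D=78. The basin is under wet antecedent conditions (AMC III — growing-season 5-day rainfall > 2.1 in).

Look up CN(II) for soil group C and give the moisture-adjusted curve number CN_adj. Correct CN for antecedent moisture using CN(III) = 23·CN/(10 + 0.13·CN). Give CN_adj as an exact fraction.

CN_adj = 163300/1923 ≈ 84.919

NRCS table: meadow, continuous grass, soil group C → CN(II) = 71
CN(III) from CN(II)=71: (23·71)/(10 + 0.13·71) = 163300/1923 ≈ 84.919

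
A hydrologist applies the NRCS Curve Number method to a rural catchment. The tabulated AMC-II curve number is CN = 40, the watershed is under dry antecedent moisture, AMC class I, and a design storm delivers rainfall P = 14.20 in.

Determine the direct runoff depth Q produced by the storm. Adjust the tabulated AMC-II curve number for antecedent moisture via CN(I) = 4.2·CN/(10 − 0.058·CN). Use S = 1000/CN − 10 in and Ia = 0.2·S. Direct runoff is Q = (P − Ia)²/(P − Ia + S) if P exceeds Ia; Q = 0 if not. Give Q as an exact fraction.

Dry (AMC I): CN(I) = 4.2·40/(10 − 0.058·40) = 168/(192/25) = 175/8 ≈ 21.875
Max retention: S = 1000/(175/8) − 10 = 250/7 in (≈ 35.714 in)
Initial abstraction Ia = S/5 = (250/7)/5 = 50/7 ≈ 7.143 in
Since P=14.200 > Ia=7.143: effective rainfall P−Ia = 247/35 in
Q = (247/35)²/((247/35) + 250/7) = (61009/1225)/(1497/35) = 61009/52395 in ≈ 1.164 in

Q = 61009/52395 in ≈ 1.164 in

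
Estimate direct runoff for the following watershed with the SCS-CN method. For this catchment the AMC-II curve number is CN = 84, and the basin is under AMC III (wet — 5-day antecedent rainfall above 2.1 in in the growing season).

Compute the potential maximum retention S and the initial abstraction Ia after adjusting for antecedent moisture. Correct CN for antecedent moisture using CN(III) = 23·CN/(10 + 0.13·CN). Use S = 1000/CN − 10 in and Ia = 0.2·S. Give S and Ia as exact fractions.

Wet (AMC III): CN(III) = 23·84/(10 + 0.13·84) = 1932/(523/25) = 48300/523 ≈ 92.352
S = 1000/(48300/523) − 10 = 400/483 in ≈ 0.828 in
Ia = 0.2·(400/483) = 80/483 in ≈ 0.166 in

S = 400/483 in ≈ 0.828 in; Ia = 80/483 in ≈ 0.166 in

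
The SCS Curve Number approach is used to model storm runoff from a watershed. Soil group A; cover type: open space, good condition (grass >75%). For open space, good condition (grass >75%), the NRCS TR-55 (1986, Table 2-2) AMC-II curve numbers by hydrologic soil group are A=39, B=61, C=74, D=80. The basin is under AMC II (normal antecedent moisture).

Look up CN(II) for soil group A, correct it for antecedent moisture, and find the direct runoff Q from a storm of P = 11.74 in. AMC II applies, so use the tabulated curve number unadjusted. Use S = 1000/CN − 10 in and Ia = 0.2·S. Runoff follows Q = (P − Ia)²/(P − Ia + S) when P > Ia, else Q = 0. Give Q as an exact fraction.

NRCS table: open space, good condition (grass >75%), soil group A → CN(II) = 39
AMC II — tabulated CN = 39 applies directly.
Max retention: S = 1000/39 − 10 = 610/39 in (≈ 15.641 in)
Initial abstraction Ia = S/5 = (610/39)/5 = 122/39 ≈ 3.128 in
Since P=11.740 > Ia=3.128: effective rainfall P−Ia = 16793/1950 in
Runoff Q = (P−Ia)²/(P−Ia+S) = (8.612)²/(8.612+15.641) = 282004849/92221350 ≈ 3.058 in

Q = 282004849/92221350 in ≈ 3.058 in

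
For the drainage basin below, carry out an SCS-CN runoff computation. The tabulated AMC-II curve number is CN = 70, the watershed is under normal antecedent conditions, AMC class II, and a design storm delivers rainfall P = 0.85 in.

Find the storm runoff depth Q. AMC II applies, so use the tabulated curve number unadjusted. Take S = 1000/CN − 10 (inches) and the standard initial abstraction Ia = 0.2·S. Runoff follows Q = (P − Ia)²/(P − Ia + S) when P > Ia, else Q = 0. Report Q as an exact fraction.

Q = 0 in ≈ 0.000 in

AMC II — tabulated CN = 70 applies directly.
Max retention: S = 1000/70 − 10 = 30/7 in (≈ 4.286 in)
Ia = 0.2S: 0.2·4.286 = 0.857 in (exactly 6/7)
P = 0.850 ≤ Ia = 0.857 in: entire storm abstracted, Q = 0.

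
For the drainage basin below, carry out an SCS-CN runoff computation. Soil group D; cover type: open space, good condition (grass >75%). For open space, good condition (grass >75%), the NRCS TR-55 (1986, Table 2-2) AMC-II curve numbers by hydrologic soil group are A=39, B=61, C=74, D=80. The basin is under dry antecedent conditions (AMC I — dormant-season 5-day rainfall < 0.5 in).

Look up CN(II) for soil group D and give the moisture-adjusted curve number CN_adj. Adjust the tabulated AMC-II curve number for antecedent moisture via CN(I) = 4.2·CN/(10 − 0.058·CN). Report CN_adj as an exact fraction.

NRCS table: open space, good condition (grass >75%), soil group D → CN(II) = 80
Adjust CN=80 to AMC I: 4.2·80/(10 − 0.058·80) → 336 ÷ (134/25) = 4200/67 ≈ 62.687

CN_adj = 4200/67 ≈ 62.687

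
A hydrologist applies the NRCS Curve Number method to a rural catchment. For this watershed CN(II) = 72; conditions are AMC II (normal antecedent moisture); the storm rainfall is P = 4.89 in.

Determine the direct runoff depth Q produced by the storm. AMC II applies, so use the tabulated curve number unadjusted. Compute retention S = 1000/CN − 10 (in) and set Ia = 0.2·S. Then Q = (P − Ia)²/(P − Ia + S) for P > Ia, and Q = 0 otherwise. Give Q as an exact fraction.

Q = 13697401/6480900 in ≈ 2.114 in

AMC II — tabulated CN = 72 applies directly.
S = 1000/72 − 10 = 35/9 in ≈ 3.889 in
Initial abstraction Ia = S/5 = (35/9)/5 = 7/9 ≈ 0.778 in
Excess rainfall: 4.890 − 0.778 = 4.112 in; P > Ia so Q > 0
Q = (3701/900)²/((3701/900) + 35/9) = (13697401/810000)/(7201/900) = 13697401/6480900 in ≈ 2.114 in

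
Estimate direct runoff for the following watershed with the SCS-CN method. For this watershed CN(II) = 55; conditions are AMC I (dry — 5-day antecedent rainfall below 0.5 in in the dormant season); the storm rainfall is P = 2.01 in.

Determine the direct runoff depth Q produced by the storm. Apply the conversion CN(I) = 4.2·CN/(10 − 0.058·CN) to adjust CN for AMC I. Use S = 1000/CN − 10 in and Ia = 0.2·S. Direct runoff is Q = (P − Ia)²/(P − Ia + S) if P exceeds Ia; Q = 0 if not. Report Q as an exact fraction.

CN(I) from CN(II)=55: (4.2·55)/(10 − 0.058·55) = 7700/227 ≈ 33.921
S = 1000/(7700/227) − 10 = 1500/77 in ≈ 19.481 in
Ia = 0.2·(1500/77) = 300/77 in ≈ 3.896 in
P = 2.010 ≤ Ia = 3.896 in: entire storm abstracted, Q = 0.

Q = 0 in ≈ 0.000 in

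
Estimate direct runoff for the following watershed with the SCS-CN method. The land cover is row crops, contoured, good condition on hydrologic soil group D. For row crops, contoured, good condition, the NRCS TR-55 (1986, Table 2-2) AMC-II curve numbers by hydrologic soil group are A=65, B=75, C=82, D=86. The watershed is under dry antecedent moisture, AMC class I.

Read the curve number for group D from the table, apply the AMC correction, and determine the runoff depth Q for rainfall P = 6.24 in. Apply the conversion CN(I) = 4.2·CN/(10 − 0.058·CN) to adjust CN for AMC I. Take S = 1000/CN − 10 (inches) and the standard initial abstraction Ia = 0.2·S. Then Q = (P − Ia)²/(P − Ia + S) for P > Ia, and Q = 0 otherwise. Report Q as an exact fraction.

NRCS table: row crops, contoured, good condition, soil group D → CN(II) = 86
CN(I) from CN(II)=86: (4.2·86)/(10 − 0.058·86) = 12900/179 ≈ 72.067
Max retention: S = 1000/(12900/179) − 10 = 500/129 in (≈ 3.876 in)
Ia = 0.2S: 0.2·3.876 = 0.775 in (exactly 100/129)
Excess rainfall: 6.240 − 0.775 = 5.465 in; P > Ia so Q > 0
Q = (17624/3225)²/((17624/3225) + 500/129) = (310605376/10400625)/(30124/3225) = 77651344/24287475 in ≈ 3.197 in

Q = 77651344/24287475 in ≈ 3.197 in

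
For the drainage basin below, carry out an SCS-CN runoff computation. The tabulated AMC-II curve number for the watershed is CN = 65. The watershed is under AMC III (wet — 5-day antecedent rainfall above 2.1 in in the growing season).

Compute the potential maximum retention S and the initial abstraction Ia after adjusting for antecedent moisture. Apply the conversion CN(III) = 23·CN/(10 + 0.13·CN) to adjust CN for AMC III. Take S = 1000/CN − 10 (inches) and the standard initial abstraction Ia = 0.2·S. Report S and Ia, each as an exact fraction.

Wet (AMC III): CN(III) = 23·65/(10 + 0.13·65) = 1495/(369/20) = 29900/369 ≈ 81.030
S = 1000/(29900/369) − 10 = 700/299 in ≈ 2.341 in
Ia = 0.2S: 0.2·2.341 = 0.468 in (exactly 140/299)

S = 700/299 in ≈ 2.341 in; Ia = 140/299 in ≈ 0.468 in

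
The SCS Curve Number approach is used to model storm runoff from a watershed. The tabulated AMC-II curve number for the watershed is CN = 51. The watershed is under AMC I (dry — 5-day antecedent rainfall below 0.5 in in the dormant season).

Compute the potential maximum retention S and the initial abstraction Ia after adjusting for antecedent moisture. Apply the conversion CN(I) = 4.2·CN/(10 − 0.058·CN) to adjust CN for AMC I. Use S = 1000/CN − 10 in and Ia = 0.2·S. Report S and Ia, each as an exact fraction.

Dry (AMC I): CN(I) = 4.2·51/(10 − 0.058·51) = (1071/5)/(3521/500) = 15300/503 ≈ 30.417
Max retention: S = 1000/(15300/503) − 10 = 3500/153 in (≈ 22.876 in)
Ia = 0.2S: 0.2·22.876 = 4.575 in (exactly 700/153)

S = 3500/153 in ≈ 22.876 in; Ia = 700/153 in ≈ 4.575 in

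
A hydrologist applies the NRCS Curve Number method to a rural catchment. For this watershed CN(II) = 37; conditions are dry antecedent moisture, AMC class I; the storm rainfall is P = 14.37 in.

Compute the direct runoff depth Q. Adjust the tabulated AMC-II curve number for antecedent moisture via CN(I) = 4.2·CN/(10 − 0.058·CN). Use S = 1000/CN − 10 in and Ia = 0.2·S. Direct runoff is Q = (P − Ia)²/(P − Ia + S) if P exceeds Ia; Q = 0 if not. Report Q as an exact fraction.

Dry (AMC I): CN(I) = 4.2·37/(10 − 0.058·37) = (777/5)/(3927/500) = 3700/187 ≈ 19.786
Max retention: S = 1000/(3700/187) − 10 = 1500/37 in (≈ 40.541 in)
Ia = 0.2S: 0.2·40.541 = 8.108 in (exactly 300/37)
P − Ia = 14.370 − 8.108 = 23169/3700 ≈ 6.262 in (> 0, runoff occurs)
Runoff Q = (P−Ia)²/(P−Ia+S) = (6.262)²/(6.262+40.541) = 59644729/71191700 ≈ 0.838 in

Q = 59644729/71191700 in ≈ 0.838 in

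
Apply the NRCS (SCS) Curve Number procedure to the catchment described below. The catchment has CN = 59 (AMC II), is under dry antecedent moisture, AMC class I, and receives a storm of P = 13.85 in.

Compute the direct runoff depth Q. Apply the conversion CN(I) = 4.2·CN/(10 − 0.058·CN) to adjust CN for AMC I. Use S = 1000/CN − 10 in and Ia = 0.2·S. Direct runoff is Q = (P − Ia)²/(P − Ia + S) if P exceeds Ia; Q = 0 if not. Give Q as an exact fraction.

Q = 68227007209/16632410340 in ≈ 4.102 in

CN(I) from CN(II)=59: (4.2·59)/(10 − 0.058·59) = 123900/3289 ≈ 37.671
Max retention: S = 1000/(123900/3289) − 10 = 20500/1239 in (≈ 16.546 in)
Ia = 0.2·(20500/1239) = 4100/1239 in ≈ 3.309 in
P − Ia = 13.850 − 3.309 = 261203/24780 ≈ 10.541 in (> 0, runoff occurs)
Q = (261203/24780)²/((261203/24780) + 20500/1239) = (68227007209/614048400)/(671203/24780) = 68227007209/16632410340 in ≈ 4.102 in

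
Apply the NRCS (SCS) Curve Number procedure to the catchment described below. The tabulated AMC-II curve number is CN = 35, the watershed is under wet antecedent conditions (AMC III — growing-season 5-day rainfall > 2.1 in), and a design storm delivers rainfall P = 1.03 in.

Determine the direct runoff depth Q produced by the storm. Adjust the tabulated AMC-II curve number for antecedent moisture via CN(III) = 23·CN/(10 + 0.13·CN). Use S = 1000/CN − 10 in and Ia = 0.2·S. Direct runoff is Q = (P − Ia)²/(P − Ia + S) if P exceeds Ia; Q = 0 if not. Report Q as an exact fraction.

CN(III) from CN(II)=35: (23·35)/(10 + 0.13·35) = 16100/291 ≈ 55.326
Retention S: 1000/CN − 10 with CN=55.326 → S = 1300/161 ≈ 8.075 in
Ia = 0.2S: 0.2·8.075 = 1.615 in (exactly 260/161)
P = 1.030 ≤ Ia = 1.615 in: entire storm abstracted, Q = 0.

Q = 0 in ≈ 0.000 in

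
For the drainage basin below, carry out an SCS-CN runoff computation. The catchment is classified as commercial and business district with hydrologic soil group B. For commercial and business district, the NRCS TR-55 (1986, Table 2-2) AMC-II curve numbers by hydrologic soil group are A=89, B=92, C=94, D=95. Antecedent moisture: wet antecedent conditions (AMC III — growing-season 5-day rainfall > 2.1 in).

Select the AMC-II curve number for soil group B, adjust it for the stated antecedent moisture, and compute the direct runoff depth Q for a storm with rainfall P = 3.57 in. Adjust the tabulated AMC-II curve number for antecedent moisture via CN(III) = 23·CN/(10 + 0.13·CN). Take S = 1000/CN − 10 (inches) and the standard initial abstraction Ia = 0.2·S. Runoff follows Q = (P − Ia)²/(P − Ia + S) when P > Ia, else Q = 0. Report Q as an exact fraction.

NRCS table: commercial and business district, soil group B → CN(II) = 92
CN(III) from CN(II)=92: (23·92)/(10 + 0.13·92) = 52900/549 ≈ 96.357
S = 1000/(52900/549) − 10 = 200/529 in ≈ 0.378 in
Ia = 0.2S: 0.2·0.378 = 0.076 in (exactly 40/529)
Excess rainfall: 3.570 − 0.076 = 3.494 in; P > Ia so Q > 0
Runoff Q = (P−Ia)²/(P−Ia+S) = (3.494)²/(3.494+0.378) = 34170631609/10836723700 ≈ 3.153 in

Q = 34170631609/10836723700 in ≈ 3.153 in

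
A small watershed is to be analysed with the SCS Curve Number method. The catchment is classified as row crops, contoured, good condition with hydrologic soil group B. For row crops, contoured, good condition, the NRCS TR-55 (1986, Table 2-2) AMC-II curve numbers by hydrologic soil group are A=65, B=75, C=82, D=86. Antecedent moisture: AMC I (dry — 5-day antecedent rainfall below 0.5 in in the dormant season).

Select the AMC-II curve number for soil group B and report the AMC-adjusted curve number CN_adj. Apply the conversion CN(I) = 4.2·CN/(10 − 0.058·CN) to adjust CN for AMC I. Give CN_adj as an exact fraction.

CN_adj = 6300/113 ≈ 55.752

NRCS table: row crops, contoured, good condition, soil group B → CN(II) = 75
Adjust CN=75 to AMC I: 4.2·75/(10 − 0.058·75) → 315 ÷ (113/20) = 6300/113 ≈ 55.752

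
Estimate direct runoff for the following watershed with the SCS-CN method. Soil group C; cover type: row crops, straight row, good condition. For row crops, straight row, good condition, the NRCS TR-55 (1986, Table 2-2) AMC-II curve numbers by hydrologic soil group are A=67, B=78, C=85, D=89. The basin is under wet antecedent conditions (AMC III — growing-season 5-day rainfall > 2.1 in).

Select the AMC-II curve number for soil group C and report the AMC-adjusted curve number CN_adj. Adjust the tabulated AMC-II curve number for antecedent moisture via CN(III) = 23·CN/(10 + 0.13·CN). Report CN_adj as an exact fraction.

NRCS table: row crops, straight row, good condition, soil group C → CN(II) = 85
CN(III) from CN(II)=85: (23·85)/(10 + 0.13·85) = 39100/421 ≈ 92.874

CN_adj = 39100/421 ≈ 92.874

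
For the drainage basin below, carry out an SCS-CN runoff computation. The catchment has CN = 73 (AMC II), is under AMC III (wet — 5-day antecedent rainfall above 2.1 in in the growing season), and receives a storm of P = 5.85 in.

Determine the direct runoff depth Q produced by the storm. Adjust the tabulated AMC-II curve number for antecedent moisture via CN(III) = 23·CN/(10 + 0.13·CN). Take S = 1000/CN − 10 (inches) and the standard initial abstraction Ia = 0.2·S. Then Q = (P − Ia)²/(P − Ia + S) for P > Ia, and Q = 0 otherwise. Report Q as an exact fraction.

Adjust CN=73 to AMC III: 23·73/(10 + 0.13·73) → 1679 ÷ (1949/100) = 167900/1949 ≈ 86.147
Retention S: 1000/CN − 10 with CN=86.147 → S = 2700/1679 ≈ 1.608 in
Ia = 0.2S: 0.2·1.608 = 0.322 in (exactly 540/1679)
Excess rainfall: 5.850 − 0.322 = 5.528 in; P > Ia so Q > 0
Q = (185643/33580)²/((185643/33580) + 2700/1679) = (34463323449/1127616400)/(239643/33580) = 3829258161/894134660 in ≈ 4.283 in

Q = 3829258161/894134660 in ≈ 4.283 in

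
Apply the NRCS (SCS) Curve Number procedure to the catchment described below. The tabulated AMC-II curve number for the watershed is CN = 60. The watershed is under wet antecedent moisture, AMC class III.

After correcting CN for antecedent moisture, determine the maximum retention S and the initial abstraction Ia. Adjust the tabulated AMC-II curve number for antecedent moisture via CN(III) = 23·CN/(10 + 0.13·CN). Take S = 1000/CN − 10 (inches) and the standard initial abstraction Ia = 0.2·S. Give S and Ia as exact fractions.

S = 200/69 in ≈ 2.899 in; Ia = 40/69 in ≈ 0.580 in

Wet (AMC III): CN(III) = 23·60/(10 + 0.13·60) = 1380/(89/5) = 6900/89 ≈ 77.528
Retention S: 1000/CN − 10 with CN=77.528 → S = 200/69 ≈ 2.899 in
Initial abstraction Ia = S/5 = (200/69)/5 = 40/69 ≈ 0.580 in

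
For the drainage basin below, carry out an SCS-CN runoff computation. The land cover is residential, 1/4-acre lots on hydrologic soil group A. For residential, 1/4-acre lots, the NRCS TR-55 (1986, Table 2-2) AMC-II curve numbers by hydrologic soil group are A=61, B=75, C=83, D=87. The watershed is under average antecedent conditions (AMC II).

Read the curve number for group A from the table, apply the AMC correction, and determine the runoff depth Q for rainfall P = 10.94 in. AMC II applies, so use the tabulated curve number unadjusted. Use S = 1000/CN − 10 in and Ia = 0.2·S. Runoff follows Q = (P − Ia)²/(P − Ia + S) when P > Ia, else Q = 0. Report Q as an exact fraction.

NRCS table: residential, 1/4-acre lots, soil group A → CN(II) = 61
Average conditions: CN = 61 (no AMC adjustment).
S = 1000/61 − 10 = 390/61 in ≈ 6.393 in
Ia = 0.2S: 0.2·6.393 = 1.279 in (exactly 78/61)
P − Ia = 10.940 − 1.279 = 29467/3050 ≈ 9.661 in (> 0, runoff occurs)
Runoff Q = (P−Ia)²/(P−Ia+S) = (9.661)²/(9.661+6.393) = 868304089/149349350 ≈ 5.814 in

Q = 868304089/149349350 in ≈ 5.814 in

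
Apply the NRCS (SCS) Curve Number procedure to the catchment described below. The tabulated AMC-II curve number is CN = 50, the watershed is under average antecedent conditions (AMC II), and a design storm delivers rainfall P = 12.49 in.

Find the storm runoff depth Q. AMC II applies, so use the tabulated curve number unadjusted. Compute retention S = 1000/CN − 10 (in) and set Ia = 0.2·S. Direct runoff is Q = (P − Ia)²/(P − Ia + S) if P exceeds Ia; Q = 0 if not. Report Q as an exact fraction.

Q = 1100401/204900 in ≈ 5.370 in

CN(II) = 50; AMC II needs no correction.
Max retention: S = 1000/50 − 10 = 10 in (≈ 10.000 in)
Ia = 0.2·10 = 2 in ≈ 2.000 in
P − Ia = 12.490 − 2.000 = 1049/100 ≈ 10.490 in (> 0, runoff occurs)
Q: (1049/100)² ÷ (2049/100) = 1100401/204900 in (≈ 5.370 in)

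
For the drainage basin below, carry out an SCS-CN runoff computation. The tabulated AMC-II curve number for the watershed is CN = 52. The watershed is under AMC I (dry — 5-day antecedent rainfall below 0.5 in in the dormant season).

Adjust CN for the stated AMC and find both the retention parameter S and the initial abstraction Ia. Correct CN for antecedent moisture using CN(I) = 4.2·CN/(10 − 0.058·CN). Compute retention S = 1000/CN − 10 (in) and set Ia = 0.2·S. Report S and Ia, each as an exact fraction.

S = 2000/91 in ≈ 21.978 in; Ia = 400/91 in ≈ 4.396 in

CN(I) from CN(II)=52: (4.2·52)/(10 − 0.058·52) = 9100/291 ≈ 31.271
Max retention: S = 1000/(9100/291) − 10 = 2000/91 in (≈ 21.978 in)
Ia = 0.2·(2000/91) = 400/91 in ≈ 4.396 in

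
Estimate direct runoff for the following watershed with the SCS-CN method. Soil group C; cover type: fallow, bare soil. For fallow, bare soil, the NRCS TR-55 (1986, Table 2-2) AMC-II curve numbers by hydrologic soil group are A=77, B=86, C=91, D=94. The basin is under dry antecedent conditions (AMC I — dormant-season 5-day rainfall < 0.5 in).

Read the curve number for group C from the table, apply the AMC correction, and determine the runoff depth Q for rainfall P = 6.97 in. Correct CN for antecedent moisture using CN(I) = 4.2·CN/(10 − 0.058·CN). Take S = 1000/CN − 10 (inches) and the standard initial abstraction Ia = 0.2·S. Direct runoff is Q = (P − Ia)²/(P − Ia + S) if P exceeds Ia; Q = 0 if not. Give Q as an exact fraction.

NRCS table: fallow, bare soil, soil group C → CN(II) = 91
Adjust CN=91 to AMC I: 4.2·91/(10 − 0.058·91) → (1911/5) ÷ (2361/500) = 63700/787 ≈ 80.940
Retention S: 1000/CN − 10 with CN=80.940 → S = 1500/637 ≈ 2.355 in
Ia = 0.2·(1500/637) = 300/637 in ≈ 0.471 in
P − Ia = 6.970 − 0.471 = 413989/63700 ≈ 6.499 in (> 0, runoff occurs)
Q = (413989/63700)²/((413989/63700) + 1500/637) = (171386892121/4057690000)/(563989/63700) = 171386892121/35926099300 in ≈ 4.771 in

Q = 171386892121/35926099300 in ≈ 4.771 in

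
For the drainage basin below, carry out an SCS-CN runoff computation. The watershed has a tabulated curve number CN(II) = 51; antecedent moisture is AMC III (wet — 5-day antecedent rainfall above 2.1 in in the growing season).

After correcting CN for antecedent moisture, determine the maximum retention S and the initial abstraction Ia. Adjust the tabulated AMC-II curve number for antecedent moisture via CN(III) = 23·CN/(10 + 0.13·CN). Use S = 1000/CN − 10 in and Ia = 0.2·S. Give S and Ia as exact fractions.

S = 4900/1173 in ≈ 4.177 in; Ia = 980/1173 in ≈ 0.835 in

Wet (AMC III): CN(III) = 23·51/(10 + 0.13·51) = 1173/(1663/100) = 117300/1663 ≈ 70.535
Max retention: S = 1000/(117300/1663) − 10 = 4900/1173 in (≈ 4.177 in)
Ia = 0.2·(4900/1173) = 980/1173 in ≈ 0.835 in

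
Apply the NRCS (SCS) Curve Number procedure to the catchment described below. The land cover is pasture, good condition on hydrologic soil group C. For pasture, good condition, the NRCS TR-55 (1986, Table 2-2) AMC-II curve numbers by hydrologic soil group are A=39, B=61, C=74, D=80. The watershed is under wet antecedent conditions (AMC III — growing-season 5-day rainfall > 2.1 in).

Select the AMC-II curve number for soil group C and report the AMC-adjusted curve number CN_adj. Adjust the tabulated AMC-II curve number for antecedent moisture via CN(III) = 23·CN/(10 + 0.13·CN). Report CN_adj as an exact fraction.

CN_adj = 85100/981 ≈ 86.748

NRCS table: pasture, good condition, soil group C → CN(II) = 74
Wet (AMC III): CN(III) = 23·74/(10 + 0.13·74) = 1702/(981/50) = 85100/981 ≈ 86.748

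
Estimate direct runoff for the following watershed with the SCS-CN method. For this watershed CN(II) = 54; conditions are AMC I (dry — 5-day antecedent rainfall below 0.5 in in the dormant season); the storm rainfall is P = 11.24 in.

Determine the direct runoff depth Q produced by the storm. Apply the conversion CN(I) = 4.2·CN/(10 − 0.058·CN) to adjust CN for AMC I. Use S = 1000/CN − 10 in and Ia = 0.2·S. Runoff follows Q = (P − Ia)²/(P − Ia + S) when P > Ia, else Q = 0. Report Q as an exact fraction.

Dry (AMC I): CN(I) = 4.2·54/(10 − 0.058·54) = (1134/5)/(1717/250) = 56700/1717 ≈ 33.023
S = 1000/(56700/1717) − 10 = 11500/567 in ≈ 20.282 in
Ia = 0.2S: 0.2·20.282 = 4.056 in (exactly 2300/567)
Since P=11.240 > Ia=4.056: effective rainfall P−Ia = 101827/14175 in
Runoff Q = (P−Ia)²/(P−Ia+S) = (7.184)²/(7.184+20.282) = 10368737929/5518710225 ≈ 1.879 in

Q = 10368737929/5518710225 in ≈ 1.879 in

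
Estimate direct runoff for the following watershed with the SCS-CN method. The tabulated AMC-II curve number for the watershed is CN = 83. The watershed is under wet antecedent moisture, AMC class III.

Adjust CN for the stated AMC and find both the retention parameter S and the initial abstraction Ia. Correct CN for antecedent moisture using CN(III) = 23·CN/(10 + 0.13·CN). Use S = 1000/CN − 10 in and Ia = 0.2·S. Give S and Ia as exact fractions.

CN(III) from CN(II)=83: (23·83)/(10 + 0.13·83) = 190900/2079 ≈ 91.823
Max retention: S = 1000/(190900/2079) − 10 = 1700/1909 in (≈ 0.891 in)
Ia = 0.2·(1700/1909) = 340/1909 in ≈ 0.178 in

S = 1700/1909 in ≈ 0.891 in; Ia = 340/1909 in ≈ 0.178 in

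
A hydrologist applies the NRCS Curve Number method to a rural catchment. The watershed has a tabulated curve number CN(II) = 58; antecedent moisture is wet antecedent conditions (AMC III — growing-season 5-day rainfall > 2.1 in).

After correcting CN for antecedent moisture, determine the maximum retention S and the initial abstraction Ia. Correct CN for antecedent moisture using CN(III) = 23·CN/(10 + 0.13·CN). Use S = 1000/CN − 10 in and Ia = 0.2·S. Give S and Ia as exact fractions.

S = 2100/667 in ≈ 3.148 in; Ia = 420/667 in ≈ 0.630 in

Wet (AMC III): CN(III) = 23·58/(10 + 0.13·58) = 1334/(877/50) = 66700/877 ≈ 76.055
S = 1000/(66700/877) − 10 = 2100/667 in ≈ 3.148 in
Ia = 0.2·(2100/667) = 420/667 in ≈ 0.630 in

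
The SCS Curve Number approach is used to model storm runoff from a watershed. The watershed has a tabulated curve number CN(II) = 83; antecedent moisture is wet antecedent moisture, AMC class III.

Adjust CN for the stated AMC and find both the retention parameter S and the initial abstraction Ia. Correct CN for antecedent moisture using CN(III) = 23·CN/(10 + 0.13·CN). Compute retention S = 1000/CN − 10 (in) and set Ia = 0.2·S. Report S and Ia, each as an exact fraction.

S = 1700/1909 in ≈ 0.891 in; Ia = 340/1909 in ≈ 0.178 in

Adjust CN=83 to AMC III: 23·83/(10 + 0.13·83) → 1909 ÷ (2079/100) = 190900/2079 ≈ 91.823
Max retention: S = 1000/(190900/2079) − 10 = 1700/1909 in (≈ 0.891 in)
Ia = 0.2·(1700/1909) = 340/1909 in ≈ 0.178 in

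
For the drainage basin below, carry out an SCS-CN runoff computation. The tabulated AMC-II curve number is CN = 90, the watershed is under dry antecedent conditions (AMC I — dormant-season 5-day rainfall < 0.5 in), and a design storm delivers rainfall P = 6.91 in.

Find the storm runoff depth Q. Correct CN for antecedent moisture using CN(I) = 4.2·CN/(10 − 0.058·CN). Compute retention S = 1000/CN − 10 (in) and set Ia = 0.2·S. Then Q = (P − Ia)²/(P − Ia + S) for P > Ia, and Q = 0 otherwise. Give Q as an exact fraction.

Q = 14544118801/3224321100 in ≈ 4.511 in

Adjust CN=90 to AMC I: 4.2·90/(10 − 0.058·90) → 378 ÷ (239/50) = 18900/239 ≈ 79.079
Retention S: 1000/CN − 10 with CN=79.079 → S = 500/189 ≈ 2.646 in
Ia = 0.2·(500/189) = 100/189 in ≈ 0.529 in
Since P=6.910 > Ia=0.529: effective rainfall P−Ia = 120599/18900 in
Q: (120599/18900)² ÷ (170599/18900) = 14544118801/3224321100 in (≈ 4.511 in)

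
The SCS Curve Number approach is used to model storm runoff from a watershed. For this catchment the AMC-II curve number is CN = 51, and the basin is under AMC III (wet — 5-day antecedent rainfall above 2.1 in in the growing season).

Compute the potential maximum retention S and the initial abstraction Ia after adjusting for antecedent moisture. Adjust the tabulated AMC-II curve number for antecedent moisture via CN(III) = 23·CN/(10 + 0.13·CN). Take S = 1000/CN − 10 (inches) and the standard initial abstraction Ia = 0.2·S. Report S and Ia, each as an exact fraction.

S = 4900/1173 in ≈ 4.177 in; Ia = 980/1173 in ≈ 0.835 in

Adjust CN=51 to AMC III: 23·51/(10 + 0.13·51) → 1173 ÷ (1663/100) = 117300/1663 ≈ 70.535
Max retention: S = 1000/(117300/1663) − 10 = 4900/1173 in (≈ 4.177 in)
Ia = 0.2·(4900/1173) = 980/1173 in ≈ 0.835 in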